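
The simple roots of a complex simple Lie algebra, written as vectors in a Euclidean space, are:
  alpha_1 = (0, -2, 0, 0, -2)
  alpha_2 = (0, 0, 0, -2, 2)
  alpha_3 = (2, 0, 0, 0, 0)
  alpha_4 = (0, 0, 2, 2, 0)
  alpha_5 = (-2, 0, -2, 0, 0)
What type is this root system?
Compute the Cartan integers a_ij = 2(alpha_i, alpha_j)/(alpha_j, alpha_j); the resulting 5x5 Cartan matrix is
[[2, -1, 0, 0, 0], [-1, 2, 0, -1, 0], [0, 0, 2, 0, -1], [0, -1, 0, 2, -1], [0, 0, -2, -1, 2]].
The roots have two lengths (squared-length ratio 2:1); the short ones are alpha_{3}. The associated Dynkin diagram is a chain of 5 nodes with a double edge at one end; the terminal node there is the unique short simple root (B_5), so the type is B_5 (the algebra so(11)).

type B_5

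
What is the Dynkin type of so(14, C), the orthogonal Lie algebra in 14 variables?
This is so(14) with 14 even, which has dimension 14(14-1)/2 = 91 and rank 14/2 = 7. In the classification of classical Lie algebras, the orthogonal algebra so(2n) in an even number of variables has type D_n; here n = 7, so the Dynkin diagram is a chain of 5 nodes with a fork of two nodes at one end (D_7). Hence the type is D_7.

type D_7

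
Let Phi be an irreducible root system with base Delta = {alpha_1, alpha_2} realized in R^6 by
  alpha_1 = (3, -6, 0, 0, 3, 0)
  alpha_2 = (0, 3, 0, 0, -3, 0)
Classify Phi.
Compute the Cartan integers a_ij = 2(alpha_i, alpha_j)/(alpha_j, alpha_j); the resulting 2x2 Cartan matrix is
[[2, -3], [-1, 2]].
The roots have two lengths (squared-length ratio 3:1); the short ones are alpha_{2}. The associated Dynkin diagram is two nodes joined by a triple edge (G_2), so the type is G_2.

G2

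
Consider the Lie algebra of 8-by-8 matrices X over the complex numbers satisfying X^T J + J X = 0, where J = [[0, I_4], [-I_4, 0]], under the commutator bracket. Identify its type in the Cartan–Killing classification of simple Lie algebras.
C_4

This is sp(8), which has dimension 8(8+1)/2 = 36 and rank 8/2 = 4. In the classification of classical Lie algebras, the symplectic algebra sp(2n) has type C_n; here n = 4, so the Dynkin diagram is a chain of 4 nodes with a double edge at one end; the terminal node there is the unique long simple root (C_4). Hence the type is C_4.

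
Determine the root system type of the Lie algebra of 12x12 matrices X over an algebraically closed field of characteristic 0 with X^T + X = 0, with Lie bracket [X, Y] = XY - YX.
type D_6

This is so(12) with 12 even, which has dimension 12(12-1)/2 = 66 and rank 12/2 = 6. In the classification of classical Lie algebras, the orthogonal algebra so(2n) in an even number of variables has type D_n; here n = 6, so the Dynkin diagram is a chain of 4 nodes with a fork of two nodes at one end (D_6). Hence the type is D_6.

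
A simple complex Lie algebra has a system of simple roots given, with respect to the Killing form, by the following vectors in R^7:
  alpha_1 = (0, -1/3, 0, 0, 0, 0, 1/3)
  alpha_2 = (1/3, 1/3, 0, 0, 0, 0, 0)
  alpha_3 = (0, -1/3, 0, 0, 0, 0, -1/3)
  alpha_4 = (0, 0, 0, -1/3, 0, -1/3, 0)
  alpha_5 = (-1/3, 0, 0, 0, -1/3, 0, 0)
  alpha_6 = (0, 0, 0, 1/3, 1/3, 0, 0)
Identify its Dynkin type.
Compute the Cartan integers a_ij = 2(alpha_i, alpha_j)/(alpha_j, alpha_j); the resulting 6x6 Cartan matrix is
[[2, -1, 0, 0, 0, 0], [-1, 2, -1, 0, -1, 0], [0, -1, 2, 0, 0, 0], [0, 0, 0, 2, 0, -1], [0, -1, 0, 0, 2, -1], [0, 0, 0, -1, -1, 2]].
All simple roots have the same length, so the diagram is simply laced. The associated Dynkin diagram is a chain of 4 nodes with a fork of two nodes at one end (D_6), so the type is D_6 (the algebra so(12)).

D_6 (so(12))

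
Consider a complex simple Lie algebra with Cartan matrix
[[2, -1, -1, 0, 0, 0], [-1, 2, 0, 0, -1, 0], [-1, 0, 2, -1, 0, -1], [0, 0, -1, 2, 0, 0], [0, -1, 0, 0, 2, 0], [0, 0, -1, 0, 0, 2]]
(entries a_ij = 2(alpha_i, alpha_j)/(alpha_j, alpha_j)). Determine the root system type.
The matrix has rank 6 with 2's on the diagonal. Reading the off-diagonal entries as Dynkin edges (a single edge where a_ij = a_ji = -1; a double or triple edge where a_ij * a_ji = 2 or 3), the diagram is a chain of 4 nodes with a fork of two nodes at one end (D_6). One simple-root ordering that puts it in standard form is (alpha_5, alpha_2, alpha_1, alpha_3, alpha_6, alpha_4). So the algebra is type D_6, i.e. so(12).

D_6 (so(12))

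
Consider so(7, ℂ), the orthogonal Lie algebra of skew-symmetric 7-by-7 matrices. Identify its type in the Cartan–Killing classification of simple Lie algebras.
type B_3

This is so(7) with 7 odd, which has dimension 7(7-1)/2 = 21 and rank (7-1)/2 = 3. In the classification of classical Lie algebras, the orthogonal algebra so(2n+1) in an odd number of variables has type B_n; here n = 3, so the Dynkin diagram is a chain of 3 nodes with a double edge at one end; the terminal node there is the unique short simple root (B_3). Hence the type is B_3.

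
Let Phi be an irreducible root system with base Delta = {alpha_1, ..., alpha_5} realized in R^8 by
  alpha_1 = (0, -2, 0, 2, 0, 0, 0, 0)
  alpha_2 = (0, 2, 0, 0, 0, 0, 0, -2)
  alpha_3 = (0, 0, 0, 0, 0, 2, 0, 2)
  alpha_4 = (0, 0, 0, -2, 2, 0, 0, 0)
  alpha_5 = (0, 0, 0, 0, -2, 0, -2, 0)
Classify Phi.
Compute the Cartan integers a_ij = 2(alpha_i, alpha_j)/(alpha_j, alpha_j); the resulting 5x5 Cartan matrix is
[[2, -1, 0, -1, 0], [-1, 2, -1, 0, 0], [0, -1, 2, 0, 0], [-1, 0, 0, 2, -1], [0, 0, 0, -1, 2]].
All simple roots have the same length, so the diagram is simply laced. The associated Dynkin diagram is a chain of 5 nodes with single edges (A_5), so the type is A_5 (the algebra sl(6)).

A_5 (sl(6))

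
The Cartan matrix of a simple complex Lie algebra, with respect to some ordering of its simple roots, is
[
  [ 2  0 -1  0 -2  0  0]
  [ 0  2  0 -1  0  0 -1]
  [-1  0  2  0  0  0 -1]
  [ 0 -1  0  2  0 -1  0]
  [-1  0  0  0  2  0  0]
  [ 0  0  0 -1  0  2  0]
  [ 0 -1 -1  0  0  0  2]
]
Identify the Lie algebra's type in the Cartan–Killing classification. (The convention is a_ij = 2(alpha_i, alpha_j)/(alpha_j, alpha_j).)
B7

The matrix has rank 7 with 2's on the diagonal. Reading the off-diagonal entries as Dynkin edges (a single edge where a_ij = a_ji = -1; a double or triple edge where a_ij * a_ji = 2 or 3), the diagram is a chain of 7 nodes with a double edge at one end; the terminal node there is the unique short simple root (B_7). One simple-root ordering that puts it in standard form is (alpha_6, alpha_4, alpha_2, alpha_7, alpha_3, alpha_1, alpha_5). So the algebra is type B_7, i.e. so(15).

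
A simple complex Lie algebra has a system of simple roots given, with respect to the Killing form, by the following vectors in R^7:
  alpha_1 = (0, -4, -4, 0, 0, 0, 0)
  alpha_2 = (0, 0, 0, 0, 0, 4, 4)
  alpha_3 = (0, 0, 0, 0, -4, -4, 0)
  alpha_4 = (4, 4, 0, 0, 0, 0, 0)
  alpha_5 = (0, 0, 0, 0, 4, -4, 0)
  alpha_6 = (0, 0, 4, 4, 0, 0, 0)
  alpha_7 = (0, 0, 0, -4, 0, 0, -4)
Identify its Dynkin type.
Compute the Cartan integers a_ij = 2(alpha_i, alpha_j)/(alpha_j, alpha_j); the resulting 7x7 Cartan matrix is
[[2, 0, 0, -1, 0, -1, 0], [0, 2, -1, 0, -1, 0, -1], [0, -1, 2, 0, 0, 0, 0], [-1, 0, 0, 2, 0, 0, 0], [0, -1, 0, 0, 2, 0, 0], [-1, 0, 0, 0, 0, 2, -1], [0, -1, 0, 0, 0, -1, 2]].
All simple roots have the same length, so the diagram is simply laced. The associated Dynkin diagram is a chain of 5 nodes with a fork of two nodes at one end (D_7), so the type is D_7 (the algebra so(14)).

type D_7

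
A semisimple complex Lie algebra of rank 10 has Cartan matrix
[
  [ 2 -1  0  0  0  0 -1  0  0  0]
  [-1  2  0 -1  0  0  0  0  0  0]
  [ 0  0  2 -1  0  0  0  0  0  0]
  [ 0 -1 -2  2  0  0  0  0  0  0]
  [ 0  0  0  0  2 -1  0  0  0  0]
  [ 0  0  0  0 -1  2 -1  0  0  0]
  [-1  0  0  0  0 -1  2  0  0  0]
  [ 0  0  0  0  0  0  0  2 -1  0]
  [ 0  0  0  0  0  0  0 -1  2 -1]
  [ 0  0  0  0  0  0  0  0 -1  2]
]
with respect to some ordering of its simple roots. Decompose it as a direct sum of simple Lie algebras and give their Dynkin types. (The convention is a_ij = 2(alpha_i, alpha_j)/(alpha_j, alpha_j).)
The diagram associated to this matrix has two connected components: the simple roots {alpha_8, alpha_9, alpha_10} form a chain of 3 nodes with single edges (A_3), and {alpha_1, alpha_2, alpha_3, alpha_4, alpha_5, alpha_6, alpha_7} form a chain of 7 nodes with a double edge at one end; the terminal node there is the unique short simple root (B_7). A semisimple Lie algebra decomposes uniquely as the direct sum of simple ideals, one per connected component of its Dynkin diagram, so g ≅ A_3 ⊕ B_7 (dimension 15 + 105 = 120).

type A_3 ⊕ type B_7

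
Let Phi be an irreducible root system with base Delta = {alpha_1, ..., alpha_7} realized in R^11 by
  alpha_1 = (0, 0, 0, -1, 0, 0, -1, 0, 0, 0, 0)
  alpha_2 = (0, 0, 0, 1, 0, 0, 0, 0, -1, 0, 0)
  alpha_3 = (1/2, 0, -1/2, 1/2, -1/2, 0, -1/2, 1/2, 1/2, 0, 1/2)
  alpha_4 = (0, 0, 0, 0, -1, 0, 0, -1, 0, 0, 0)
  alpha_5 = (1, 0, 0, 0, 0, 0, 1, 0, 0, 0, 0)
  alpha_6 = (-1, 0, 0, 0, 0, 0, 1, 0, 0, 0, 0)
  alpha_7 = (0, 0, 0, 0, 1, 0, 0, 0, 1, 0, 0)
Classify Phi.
Compute the Cartan integers a_ij = 2(alpha_i, alpha_j)/(alpha_j, alpha_j); the resulting 7x7 Cartan matrix is
[[2, -1, 0, 0, -1, -1, 0], [-1, 2, 0, 0, 0, 0, -1], [0, 0, 2, 0, 0, -1, 0], [0, 0, 0, 2, 0, 0, -1], [-1, 0, 0, 0, 2, 0, 0], [-1, 0, -1, 0, 0, 2, 0], [0, -1, 0, -1, 0, 0, 2]].
All simple roots have the same length, so the diagram is simply laced. The associated Dynkin diagram is a chain of 6 nodes with one extra node attached to the third node from one end (E_7), so the type is E_7.

E_7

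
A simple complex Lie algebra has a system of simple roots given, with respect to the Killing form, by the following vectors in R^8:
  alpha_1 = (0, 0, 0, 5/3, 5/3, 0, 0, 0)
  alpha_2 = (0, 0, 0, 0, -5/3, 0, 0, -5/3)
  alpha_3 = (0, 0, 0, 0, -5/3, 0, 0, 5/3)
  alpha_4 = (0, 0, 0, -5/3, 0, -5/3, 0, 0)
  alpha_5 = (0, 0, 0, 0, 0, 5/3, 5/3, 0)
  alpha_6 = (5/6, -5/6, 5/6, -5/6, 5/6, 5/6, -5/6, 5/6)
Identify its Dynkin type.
Compute the Cartan integers a_ij = 2(alpha_i, alpha_j)/(alpha_j, alpha_j); the resulting 6x6 Cartan matrix is
[[2, -1, -1, -1, 0, 0], [-1, 2, 0, 0, 0, -1], [-1, 0, 2, 0, 0, 0], [-1, 0, 0, 2, -1, 0], [0, 0, 0, -1, 2, 0], [0, -1, 0, 0, 0, 2]].
All simple roots have the same length, so the diagram is simply laced. The associated Dynkin diagram is a chain of 5 nodes with one extra node attached to the third node from one end (E_6), so the type is E_6.

E6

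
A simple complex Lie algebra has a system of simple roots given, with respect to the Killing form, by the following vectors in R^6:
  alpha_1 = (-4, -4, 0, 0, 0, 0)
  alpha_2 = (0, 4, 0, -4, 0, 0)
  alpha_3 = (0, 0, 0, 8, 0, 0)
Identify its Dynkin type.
Compute the Cartan integers a_ij = 2(alpha_i, alpha_j)/(alpha_j, alpha_j); the resulting 3x3 Cartan matrix is
[[2, -1, 0], [-1, 2, -1], [0, -2, 2]].
The roots have two lengths (squared-length ratio 2:1); the short ones are alpha_{1,2}. The associated Dynkin diagram is a chain of 3 nodes with a double edge at one end; the terminal node there is the unique long simple root (C_3), so the type is C_3 (the algebra sp(6)).

C_3 (sp(6))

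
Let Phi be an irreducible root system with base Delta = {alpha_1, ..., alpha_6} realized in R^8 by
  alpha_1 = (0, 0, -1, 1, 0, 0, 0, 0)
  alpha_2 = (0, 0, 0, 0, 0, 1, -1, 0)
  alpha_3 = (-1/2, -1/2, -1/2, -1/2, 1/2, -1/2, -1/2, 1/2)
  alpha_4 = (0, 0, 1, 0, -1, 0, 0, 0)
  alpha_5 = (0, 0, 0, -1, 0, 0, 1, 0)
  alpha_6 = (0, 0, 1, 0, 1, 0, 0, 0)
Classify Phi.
Compute the Cartan integers a_ij = 2(alpha_i, alpha_j)/(alpha_j, alpha_j); the resulting 6x6 Cartan matrix is
[[2, 0, 0, -1, -1, -1], [0, 2, 0, 0, -1, 0], [0, 0, 2, -1, 0, 0], [-1, 0, -1, 2, 0, 0], [-1, -1, 0, 0, 2, 0], [-1, 0, 0, 0, 0, 2]].
All simple roots have the same length, so the diagram is simply laced. The associated Dynkin diagram is a chain of 5 nodes with one extra node attached to the third node from one end (E_6), so the type is E_6.

E_6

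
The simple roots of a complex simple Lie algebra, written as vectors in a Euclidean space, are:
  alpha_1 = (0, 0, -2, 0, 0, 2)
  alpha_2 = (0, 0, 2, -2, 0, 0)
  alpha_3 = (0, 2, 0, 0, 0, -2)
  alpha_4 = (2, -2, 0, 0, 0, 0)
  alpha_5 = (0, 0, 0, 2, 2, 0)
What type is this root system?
A_5 (sl(6))

Compute the Cartan integers a_ij = 2(alpha_i, alpha_j)/(alpha_j, alpha_j); the resulting 5x5 Cartan matrix is
[[2, -1, -1, 0, 0], [-1, 2, 0, 0, -1], [-1, 0, 2, -1, 0], [0, 0, -1, 2, 0], [0, -1, 0, 0, 2]].
All simple roots have the same length, so the diagram is simply laced. The associated Dynkin diagram is a chain of 5 nodes with single edges (A_5), so the type is A_5 (the algebra sl(6)).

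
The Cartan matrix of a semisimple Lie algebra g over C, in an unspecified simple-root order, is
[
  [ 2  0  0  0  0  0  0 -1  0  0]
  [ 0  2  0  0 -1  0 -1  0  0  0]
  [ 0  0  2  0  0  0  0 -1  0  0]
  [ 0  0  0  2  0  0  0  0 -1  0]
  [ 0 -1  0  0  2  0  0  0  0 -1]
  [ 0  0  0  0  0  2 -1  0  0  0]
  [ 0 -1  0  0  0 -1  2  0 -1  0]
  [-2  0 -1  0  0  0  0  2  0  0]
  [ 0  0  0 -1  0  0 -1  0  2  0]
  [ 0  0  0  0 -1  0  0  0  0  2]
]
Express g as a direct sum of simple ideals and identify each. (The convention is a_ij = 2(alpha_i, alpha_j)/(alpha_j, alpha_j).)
The diagram associated to this matrix has two connected components: the simple roots {alpha_1, alpha_3, alpha_8} form a chain of 3 nodes with a double edge at one end; the terminal node there is the unique short simple root (B_3), and {alpha_2, alpha_4, alpha_5, alpha_6, alpha_7, alpha_9, alpha_10} form a chain of 6 nodes with one extra node attached to the third node from one end (E_7). A semisimple Lie algebra decomposes uniquely as the direct sum of simple ideals, one per connected component of its Dynkin diagram, so g ≅ B_3 ⊕ E_7 (dimension 21 + 133 = 154).

B_3 (so(7)) ⊕ E_7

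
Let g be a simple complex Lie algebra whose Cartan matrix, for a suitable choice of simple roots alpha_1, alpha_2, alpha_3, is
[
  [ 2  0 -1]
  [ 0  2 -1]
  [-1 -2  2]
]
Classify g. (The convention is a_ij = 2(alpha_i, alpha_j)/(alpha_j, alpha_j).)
B_3 (so(7))

The matrix has rank 3 with 2's on the diagonal. Reading the off-diagonal entries as Dynkin edges (a single edge where a_ij = a_ji = -1; a double or triple edge where a_ij * a_ji = 2 or 3), the diagram is a chain of 3 nodes with a double edge at one end; the terminal node there is the unique short simple root (B_3). One simple-root ordering that puts it in standard form is (alpha_1, alpha_3, alpha_2). So the algebra is type B_3, i.e. so(7).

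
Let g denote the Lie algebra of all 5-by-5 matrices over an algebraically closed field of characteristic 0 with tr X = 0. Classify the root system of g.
A_4 (sl(5))

This is sl(5), which has dimension 5^2 - 1 = 24 and rank 5 - 1 = 4 (a Cartan subalgebra is the diagonal traceless matrices). In the classification of classical Lie algebras, the special linear algebra sl(n+1) has type A_n; here n = 4, so the Dynkin diagram is a chain of 4 nodes with single edges (A_4). Hence the type is A_4.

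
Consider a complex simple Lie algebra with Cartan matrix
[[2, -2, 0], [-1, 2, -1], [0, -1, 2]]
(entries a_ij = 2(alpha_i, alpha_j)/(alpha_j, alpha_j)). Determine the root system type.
C_3 (sp(6))

The matrix has rank 3 with 2's on the diagonal. Reading the off-diagonal entries as Dynkin edges (a single edge where a_ij = a_ji = -1; a double or triple edge where a_ij * a_ji = 2 or 3), the diagram is a chain of 3 nodes with a double edge at one end; the terminal node there is the unique long simple root (C_3). One simple-root ordering that puts it in standard form is (alpha_3, alpha_2, alpha_1). So the algebra is type C_3, i.e. sp(6).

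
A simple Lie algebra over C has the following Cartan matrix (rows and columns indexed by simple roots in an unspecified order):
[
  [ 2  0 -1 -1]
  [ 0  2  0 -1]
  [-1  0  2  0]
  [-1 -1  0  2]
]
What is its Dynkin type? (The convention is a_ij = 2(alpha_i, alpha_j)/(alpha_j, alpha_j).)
type A_4

The matrix has rank 4 with 2's on the diagonal. Reading the off-diagonal entries as Dynkin edges (a single edge where a_ij = a_ji = -1; a double or triple edge where a_ij * a_ji = 2 or 3), the diagram is a chain of 4 nodes with single edges (A_4). One simple-root ordering that puts it in standard form is (alpha_3, alpha_1, alpha_4, alpha_2). So the algebra is type A_4, i.e. sl(5).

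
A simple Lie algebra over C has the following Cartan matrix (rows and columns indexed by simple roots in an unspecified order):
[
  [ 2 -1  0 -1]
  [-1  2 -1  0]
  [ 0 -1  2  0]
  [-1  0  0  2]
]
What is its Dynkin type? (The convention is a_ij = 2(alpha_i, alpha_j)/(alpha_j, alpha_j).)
The matrix has rank 4 with 2's on the diagonal. Reading the off-diagonal entries as Dynkin edges (a single edge where a_ij = a_ji = -1; a double or triple edge where a_ij * a_ji = 2 or 3), the diagram is a chain of 4 nodes with single edges (A_4). One simple-root ordering that puts it in standard form is (alpha_3, alpha_2, alpha_1, alpha_4). So the algebra is type A_4, i.e. sl(5).

A_4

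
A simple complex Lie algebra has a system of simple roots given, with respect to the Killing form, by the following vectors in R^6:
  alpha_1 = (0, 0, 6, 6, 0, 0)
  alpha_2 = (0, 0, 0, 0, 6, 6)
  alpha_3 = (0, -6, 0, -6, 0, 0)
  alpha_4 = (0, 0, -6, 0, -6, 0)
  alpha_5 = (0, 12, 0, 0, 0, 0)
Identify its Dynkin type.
C_5

Compute the Cartan integers a_ij = 2(alpha_i, alpha_j)/(alpha_j, alpha_j); the resulting 5x5 Cartan matrix is
[[2, 0, -1, -1, 0], [0, 2, 0, -1, 0], [-1, 0, 2, 0, -1], [-1, -1, 0, 2, 0], [0, 0, -2, 0, 2]].
The roots have two lengths (squared-length ratio 2:1); the short ones are alpha_{1,2,3,4}. The associated Dynkin diagram is a chain of 5 nodes with a double edge at one end; the terminal node there is the unique long simple root (C_5), so the type is C_5 (the algebra sp(10)).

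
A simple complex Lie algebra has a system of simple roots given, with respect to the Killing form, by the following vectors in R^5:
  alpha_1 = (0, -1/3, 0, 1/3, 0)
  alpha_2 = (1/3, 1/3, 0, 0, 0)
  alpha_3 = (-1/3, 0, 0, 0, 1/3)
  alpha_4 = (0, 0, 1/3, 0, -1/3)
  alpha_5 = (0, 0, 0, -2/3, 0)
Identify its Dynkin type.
Compute the Cartan integers a_ij = 2(alpha_i, alpha_j)/(alpha_j, alpha_j); the resulting 5x5 Cartan matrix is
[[2, -1, 0, 0, -1], [-1, 2, -1, 0, 0], [0, -1, 2, -1, 0], [0, 0, -1, 2, 0], [-2, 0, 0, 0, 2]].
The roots have two lengths (squared-length ratio 2:1); the short ones are alpha_{1,2,3,4}. The associated Dynkin diagram is a chain of 5 nodes with a double edge at one end; the terminal node there is the unique long simple root (C_5), so the type is C_5 (the algebra sp(10)).

type C_5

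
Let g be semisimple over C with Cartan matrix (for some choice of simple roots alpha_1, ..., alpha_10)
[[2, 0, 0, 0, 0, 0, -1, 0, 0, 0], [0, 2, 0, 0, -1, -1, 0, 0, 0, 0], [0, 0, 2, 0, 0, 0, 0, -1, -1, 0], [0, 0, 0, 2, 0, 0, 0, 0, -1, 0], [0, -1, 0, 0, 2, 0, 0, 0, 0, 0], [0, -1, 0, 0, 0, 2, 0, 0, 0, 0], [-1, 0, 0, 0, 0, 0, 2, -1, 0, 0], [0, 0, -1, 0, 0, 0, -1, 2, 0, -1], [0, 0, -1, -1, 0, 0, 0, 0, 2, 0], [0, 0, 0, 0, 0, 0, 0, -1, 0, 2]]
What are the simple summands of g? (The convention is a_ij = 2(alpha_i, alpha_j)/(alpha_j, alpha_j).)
The diagram associated to this matrix has two connected components: the simple roots {alpha_2, alpha_5, alpha_6} form a chain of 3 nodes with single edges (A_3), and {alpha_1, alpha_3, alpha_4, alpha_7, alpha_8, alpha_9, alpha_10} form a chain of 6 nodes with one extra node attached to the third node from one end (E_7). A semisimple Lie algebra decomposes uniquely as the direct sum of simple ideals, one per connected component of its Dynkin diagram, so g ≅ A_3 ⊕ E_7 (dimension 15 + 133 = 148).

type A_3 ⊕ type E_7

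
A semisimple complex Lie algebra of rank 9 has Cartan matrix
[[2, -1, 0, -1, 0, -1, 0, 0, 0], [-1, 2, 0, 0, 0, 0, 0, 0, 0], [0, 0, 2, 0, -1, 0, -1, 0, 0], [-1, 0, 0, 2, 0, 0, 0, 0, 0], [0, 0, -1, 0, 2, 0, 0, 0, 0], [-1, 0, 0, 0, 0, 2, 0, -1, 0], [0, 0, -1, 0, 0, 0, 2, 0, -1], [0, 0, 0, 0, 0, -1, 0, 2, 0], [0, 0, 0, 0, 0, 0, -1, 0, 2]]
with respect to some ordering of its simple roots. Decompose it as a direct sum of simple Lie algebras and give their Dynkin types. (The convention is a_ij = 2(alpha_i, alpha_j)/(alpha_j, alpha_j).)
The diagram associated to this matrix has two connected components: the simple roots {alpha_3, alpha_5, alpha_7, alpha_9} form a chain of 4 nodes with single edges (A_4), and {alpha_1, alpha_2, alpha_4, alpha_6, alpha_8} form a chain of 3 nodes with a fork of two nodes at one end (D_5). A semisimple Lie algebra decomposes uniquely as the direct sum of simple ideals, one per connected component of its Dynkin diagram, so g ≅ A_4 ⊕ D_5 (dimension 24 + 45 = 69).

A_4 + D_5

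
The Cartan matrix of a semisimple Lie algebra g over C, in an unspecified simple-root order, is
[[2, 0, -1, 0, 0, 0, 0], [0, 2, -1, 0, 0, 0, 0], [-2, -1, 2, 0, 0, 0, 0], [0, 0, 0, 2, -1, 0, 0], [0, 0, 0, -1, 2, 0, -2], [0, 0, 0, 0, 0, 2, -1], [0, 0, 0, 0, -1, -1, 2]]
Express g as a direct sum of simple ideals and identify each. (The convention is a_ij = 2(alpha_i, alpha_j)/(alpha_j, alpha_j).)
The diagram associated to this matrix has two connected components: the simple roots {alpha_1, alpha_2, alpha_3} form a chain of 3 nodes with a double edge at one end; the terminal node there is the unique short simple root (B_3), and {alpha_4, alpha_5, alpha_6, alpha_7} form a chain of 4 nodes with a double edge between the middle two (F_4). A semisimple Lie algebra decomposes uniquely as the direct sum of simple ideals, one per connected component of its Dynkin diagram, so g ≅ B_3 ⊕ F_4 (dimension 21 + 52 = 73).

B_3 + F_4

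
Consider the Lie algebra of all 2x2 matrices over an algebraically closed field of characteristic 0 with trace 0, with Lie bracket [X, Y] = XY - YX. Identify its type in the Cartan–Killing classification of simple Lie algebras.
type A_1

This is sl(2), which has dimension 2^2 - 1 = 3 and rank 2 - 1 = 1 (a Cartan subalgebra is the diagonal traceless matrices). In the classification of classical Lie algebras, the special linear algebra sl(n+1) has type A_n; here n = 1, so the Dynkin diagram is a chain of 1 nodes with single edges (A_1). Hence the type is A_1.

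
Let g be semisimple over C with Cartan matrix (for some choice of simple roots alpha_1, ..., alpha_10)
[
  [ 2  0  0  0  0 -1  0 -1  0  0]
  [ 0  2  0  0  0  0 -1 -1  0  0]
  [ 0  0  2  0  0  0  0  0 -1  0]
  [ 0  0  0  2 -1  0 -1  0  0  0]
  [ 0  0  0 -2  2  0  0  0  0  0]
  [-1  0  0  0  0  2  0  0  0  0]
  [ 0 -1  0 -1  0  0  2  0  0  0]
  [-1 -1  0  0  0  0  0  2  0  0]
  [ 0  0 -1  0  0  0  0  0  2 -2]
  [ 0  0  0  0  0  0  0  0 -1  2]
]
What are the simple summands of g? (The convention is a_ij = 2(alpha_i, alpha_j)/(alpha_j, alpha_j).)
The diagram associated to this matrix has two connected components: the simple roots {alpha_3, alpha_9, alpha_10} form a chain of 3 nodes with a double edge at one end; the terminal node there is the unique short simple root (B_3), and {alpha_1, alpha_2, alpha_4, alpha_5, alpha_6, alpha_7, alpha_8} form a chain of 7 nodes with a double edge at one end; the terminal node there is the unique long simple root (C_7). A semisimple Lie algebra decomposes uniquely as the direct sum of simple ideals, one per connected component of its Dynkin diagram, so g ≅ B_3 ⊕ C_7 (dimension 21 + 105 = 126).

B3 ⊕ C7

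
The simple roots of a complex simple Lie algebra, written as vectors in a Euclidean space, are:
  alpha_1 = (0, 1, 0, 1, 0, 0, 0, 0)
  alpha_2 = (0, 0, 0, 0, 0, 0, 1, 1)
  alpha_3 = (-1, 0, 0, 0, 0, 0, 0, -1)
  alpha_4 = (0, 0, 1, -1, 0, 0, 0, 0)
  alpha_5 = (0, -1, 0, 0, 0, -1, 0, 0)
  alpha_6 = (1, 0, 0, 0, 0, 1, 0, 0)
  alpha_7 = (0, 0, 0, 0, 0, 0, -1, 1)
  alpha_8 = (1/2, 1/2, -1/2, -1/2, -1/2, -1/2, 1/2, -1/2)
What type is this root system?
Compute the Cartan integers a_ij = 2(alpha_i, alpha_j)/(alpha_j, alpha_j); the resulting 8x8 Cartan matrix is
[[2, 0, 0, -1, -1, 0, 0, 0], [0, 2, -1, 0, 0, 0, 0, 0], [0, -1, 2, 0, 0, -1, -1, 0], [-1, 0, 0, 2, 0, 0, 0, 0], [-1, 0, 0, 0, 2, -1, 0, 0], [0, 0, -1, 0, -1, 2, 0, 0], [0, 0, -1, 0, 0, 0, 2, -1], [0, 0, 0, 0, 0, 0, -1, 2]].
All simple roots have the same length, so the diagram is simply laced. The associated Dynkin diagram is a chain of 7 nodes with one extra node attached to the third node from one end (E_8), so the type is E_8.

type E_8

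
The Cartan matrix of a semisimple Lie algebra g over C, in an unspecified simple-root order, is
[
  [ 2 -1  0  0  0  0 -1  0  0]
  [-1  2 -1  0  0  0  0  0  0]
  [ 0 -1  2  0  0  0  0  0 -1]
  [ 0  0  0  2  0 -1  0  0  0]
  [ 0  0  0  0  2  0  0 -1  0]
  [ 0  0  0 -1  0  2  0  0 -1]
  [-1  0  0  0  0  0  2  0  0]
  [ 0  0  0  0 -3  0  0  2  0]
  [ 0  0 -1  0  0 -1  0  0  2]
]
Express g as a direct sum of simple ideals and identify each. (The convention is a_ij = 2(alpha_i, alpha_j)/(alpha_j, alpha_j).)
The diagram associated to this matrix has two connected components: the simple roots {alpha_1, alpha_2, alpha_3, alpha_4, alpha_6, alpha_7, alpha_9} form a chain of 7 nodes with single edges (A_7), and {alpha_5, alpha_8} form two nodes joined by a triple edge (G_2). A semisimple Lie algebra decomposes uniquely as the direct sum of simple ideals, one per connected component of its Dynkin diagram, so g ≅ A_7 ⊕ G_2 (dimension 63 + 14 = 77).

A7 ⊕ G2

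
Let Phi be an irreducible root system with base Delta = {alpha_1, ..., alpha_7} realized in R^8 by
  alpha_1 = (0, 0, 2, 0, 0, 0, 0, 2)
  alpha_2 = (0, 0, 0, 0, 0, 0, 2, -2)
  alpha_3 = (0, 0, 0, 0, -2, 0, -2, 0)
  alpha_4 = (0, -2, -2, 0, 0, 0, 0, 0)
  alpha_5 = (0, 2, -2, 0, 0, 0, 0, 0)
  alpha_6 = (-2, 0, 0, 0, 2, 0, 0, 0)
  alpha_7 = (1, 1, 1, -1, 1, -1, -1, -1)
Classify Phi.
E_7

Compute the Cartan integers a_ij = 2(alpha_i, alpha_j)/(alpha_j, alpha_j); the resulting 7x7 Cartan matrix is
[[2, -1, 0, -1, -1, 0, 0], [-1, 2, -1, 0, 0, 0, 0], [0, -1, 2, 0, 0, -1, 0], [-1, 0, 0, 2, 0, 0, -1], [-1, 0, 0, 0, 2, 0, 0], [0, 0, -1, 0, 0, 2, 0], [0, 0, 0, -1, 0, 0, 2]].
All simple roots have the same length, so the diagram is simply laced. The associated Dynkin diagram is a chain of 6 nodes with one extra node attached to the third node from one end (E_7), so the type is E_7.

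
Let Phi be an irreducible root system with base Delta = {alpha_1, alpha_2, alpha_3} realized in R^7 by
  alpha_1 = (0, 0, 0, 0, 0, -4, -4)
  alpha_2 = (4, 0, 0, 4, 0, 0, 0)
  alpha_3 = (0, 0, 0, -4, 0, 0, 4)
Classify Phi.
Compute the Cartan integers a_ij = 2(alpha_i, alpha_j)/(alpha_j, alpha_j); the resulting 3x3 Cartan matrix is
[[2, 0, -1], [0, 2, -1], [-1, -1, 2]].
All simple roots have the same length, so the diagram is simply laced. The associated Dynkin diagram is a chain of 3 nodes with single edges (A_3), so the type is A_3 (the algebra sl(4)).

A3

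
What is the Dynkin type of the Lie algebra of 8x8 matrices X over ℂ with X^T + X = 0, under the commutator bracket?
This is so(8) with 8 even, which has dimension 8(8-1)/2 = 28 and rank 8/2 = 4. In the classification of classical Lie algebras, the orthogonal algebra so(2n) in an even number of variables has type D_n; here n = 4, so the Dynkin diagram is a chain of 2 nodes with a fork of two nodes at one end (D_4). Hence the type is D_4.

type D_4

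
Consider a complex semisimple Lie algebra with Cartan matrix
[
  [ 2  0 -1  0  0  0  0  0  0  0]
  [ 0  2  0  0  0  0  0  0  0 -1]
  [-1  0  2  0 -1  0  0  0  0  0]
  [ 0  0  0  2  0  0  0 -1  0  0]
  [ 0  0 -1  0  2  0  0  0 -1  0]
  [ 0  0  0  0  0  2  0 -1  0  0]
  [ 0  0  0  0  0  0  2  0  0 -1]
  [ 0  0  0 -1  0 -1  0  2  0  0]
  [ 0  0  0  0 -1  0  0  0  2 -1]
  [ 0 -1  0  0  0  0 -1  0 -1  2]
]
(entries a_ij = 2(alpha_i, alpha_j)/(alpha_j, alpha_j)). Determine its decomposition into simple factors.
The diagram associated to this matrix has two connected components: the simple roots {alpha_4, alpha_6, alpha_8} form a chain of 3 nodes with single edges (A_3), and {alpha_1, alpha_2, alpha_3, alpha_5, alpha_7, alpha_9, alpha_10} form a chain of 5 nodes with a fork of two nodes at one end (D_7). A semisimple Lie algebra decomposes uniquely as the direct sum of simple ideals, one per connected component of its Dynkin diagram, so g ≅ A_3 ⊕ D_7 (dimension 15 + 91 = 106).

A_3 (sl(4)) + D_7 (so(14))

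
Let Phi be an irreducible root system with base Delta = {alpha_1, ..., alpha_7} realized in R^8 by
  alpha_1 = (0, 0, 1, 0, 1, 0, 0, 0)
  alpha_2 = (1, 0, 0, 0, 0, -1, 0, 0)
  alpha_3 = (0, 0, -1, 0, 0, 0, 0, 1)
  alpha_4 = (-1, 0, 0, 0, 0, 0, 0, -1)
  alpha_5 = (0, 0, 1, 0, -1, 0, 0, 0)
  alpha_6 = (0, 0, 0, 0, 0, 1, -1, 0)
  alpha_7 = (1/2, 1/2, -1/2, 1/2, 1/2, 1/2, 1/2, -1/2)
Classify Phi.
Compute the Cartan integers a_ij = 2(alpha_i, alpha_j)/(alpha_j, alpha_j); the resulting 7x7 Cartan matrix is
[[2, 0, -1, 0, 0, 0, 0], [0, 2, 0, -1, 0, -1, 0], [-1, 0, 2, -1, -1, 0, 0], [0, -1, -1, 2, 0, 0, 0], [0, 0, -1, 0, 2, 0, -1], [0, -1, 0, 0, 0, 2, 0], [0, 0, 0, 0, -1, 0, 2]].
All simple roots have the same length, so the diagram is simply laced. The associated Dynkin diagram is a chain of 6 nodes with one extra node attached to the third node from one end (E_7), so the type is E_7.

E_7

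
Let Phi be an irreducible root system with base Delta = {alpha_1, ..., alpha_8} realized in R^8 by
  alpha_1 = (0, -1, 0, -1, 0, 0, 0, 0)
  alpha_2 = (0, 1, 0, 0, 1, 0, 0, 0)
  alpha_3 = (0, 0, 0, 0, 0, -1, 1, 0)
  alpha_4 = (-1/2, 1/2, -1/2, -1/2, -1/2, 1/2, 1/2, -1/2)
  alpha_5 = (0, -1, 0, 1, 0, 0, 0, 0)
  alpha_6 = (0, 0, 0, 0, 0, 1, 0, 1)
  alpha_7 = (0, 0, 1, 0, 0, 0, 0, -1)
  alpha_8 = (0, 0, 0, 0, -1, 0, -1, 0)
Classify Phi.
Compute the Cartan integers a_ij = 2(alpha_i, alpha_j)/(alpha_j, alpha_j); the resulting 8x8 Cartan matrix is
[[2, -1, 0, 0, 0, 0, 0, 0], [-1, 2, 0, 0, -1, 0, 0, -1], [0, 0, 2, 0, 0, -1, 0, -1], [0, 0, 0, 2, -1, 0, 0, 0], [0, -1, 0, -1, 2, 0, 0, 0], [0, 0, -1, 0, 0, 2, -1, 0], [0, 0, 0, 0, 0, -1, 2, 0], [0, -1, -1, 0, 0, 0, 0, 2]].
All simple roots have the same length, so the diagram is simply laced. The associated Dynkin diagram is a chain of 7 nodes with one extra node attached to the third node from one end (E_8), so the type is E_8.

E_8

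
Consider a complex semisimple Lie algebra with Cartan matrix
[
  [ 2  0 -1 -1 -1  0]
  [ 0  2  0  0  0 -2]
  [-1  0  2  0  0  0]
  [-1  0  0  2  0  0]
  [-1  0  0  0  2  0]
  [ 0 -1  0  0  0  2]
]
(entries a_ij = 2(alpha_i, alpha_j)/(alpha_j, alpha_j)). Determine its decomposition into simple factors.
type B_2 + type D_4

The diagram associated to this matrix has two connected components: the simple roots {alpha_2, alpha_6} form a chain of 2 nodes with a double edge at one end; the terminal node there is the unique short simple root (B_2), and {alpha_1, alpha_3, alpha_4, alpha_5} form a chain of 2 nodes with a fork of two nodes at one end (D_4). A semisimple Lie algebra decomposes uniquely as the direct sum of simple ideals, one per connected component of its Dynkin diagram, so g ≅ B_2 ⊕ D_4 (dimension 10 + 28 = 38).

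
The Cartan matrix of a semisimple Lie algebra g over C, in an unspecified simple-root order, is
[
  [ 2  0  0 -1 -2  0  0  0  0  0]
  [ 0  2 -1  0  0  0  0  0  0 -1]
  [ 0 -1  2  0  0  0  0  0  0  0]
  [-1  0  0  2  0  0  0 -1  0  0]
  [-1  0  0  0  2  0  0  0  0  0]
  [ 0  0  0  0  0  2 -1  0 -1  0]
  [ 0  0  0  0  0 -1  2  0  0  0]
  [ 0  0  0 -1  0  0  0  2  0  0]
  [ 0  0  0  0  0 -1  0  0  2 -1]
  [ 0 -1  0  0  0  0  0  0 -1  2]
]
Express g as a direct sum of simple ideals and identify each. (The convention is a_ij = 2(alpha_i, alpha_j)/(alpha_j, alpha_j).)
The diagram associated to this matrix has two connected components: the simple roots {alpha_2, alpha_3, alpha_6, alpha_7, alpha_9, alpha_10} form a chain of 6 nodes with single edges (A_6), and {alpha_1, alpha_4, alpha_5, alpha_8} form a chain of 4 nodes with a double edge at one end; the terminal node there is the unique short simple root (B_4). A semisimple Lie algebra decomposes uniquely as the direct sum of simple ideals, one per connected component of its Dynkin diagram, so g ≅ A_6 ⊕ B_4 (dimension 48 + 36 = 84).

A6 + B4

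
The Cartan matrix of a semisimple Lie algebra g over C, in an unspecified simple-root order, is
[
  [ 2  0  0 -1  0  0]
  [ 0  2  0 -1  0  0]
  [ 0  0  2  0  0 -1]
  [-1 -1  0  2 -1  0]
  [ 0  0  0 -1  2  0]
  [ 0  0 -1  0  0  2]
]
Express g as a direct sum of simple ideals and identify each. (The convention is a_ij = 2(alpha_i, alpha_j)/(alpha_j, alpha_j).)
The diagram associated to this matrix has two connected components: the simple roots {alpha_3, alpha_6} form a chain of 2 nodes with single edges (A_2), and {alpha_1, alpha_2, alpha_4, alpha_5} form a chain of 2 nodes with a fork of two nodes at one end (D_4). A semisimple Lie algebra decomposes uniquely as the direct sum of simple ideals, one per connected component of its Dynkin diagram, so g ≅ A_2 ⊕ D_4 (dimension 8 + 28 = 36).

A_2 (sl(3)) ⊕ D_4 (so(8))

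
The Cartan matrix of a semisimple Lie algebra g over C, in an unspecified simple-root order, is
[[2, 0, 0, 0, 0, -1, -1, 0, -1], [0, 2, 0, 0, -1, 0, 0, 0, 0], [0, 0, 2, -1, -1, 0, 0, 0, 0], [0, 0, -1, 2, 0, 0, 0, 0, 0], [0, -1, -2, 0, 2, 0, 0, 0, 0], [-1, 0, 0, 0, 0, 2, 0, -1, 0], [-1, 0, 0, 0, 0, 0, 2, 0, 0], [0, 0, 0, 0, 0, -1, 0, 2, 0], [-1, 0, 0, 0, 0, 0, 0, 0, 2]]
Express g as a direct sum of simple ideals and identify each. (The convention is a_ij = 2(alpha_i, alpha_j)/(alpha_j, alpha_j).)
type D_5 ⊕ type F_4

The diagram associated to this matrix has two connected components: the simple roots {alpha_1, alpha_6, alpha_7, alpha_8, alpha_9} form a chain of 3 nodes with a fork of two nodes at one end (D_5), and {alpha_2, alpha_3, alpha_4, alpha_5} form a chain of 4 nodes with a double edge between the middle two (F_4). A semisimple Lie algebra decomposes uniquely as the direct sum of simple ideals, one per connected component of its Dynkin diagram, so g ≅ D_5 ⊕ F_4 (dimension 45 + 52 = 97).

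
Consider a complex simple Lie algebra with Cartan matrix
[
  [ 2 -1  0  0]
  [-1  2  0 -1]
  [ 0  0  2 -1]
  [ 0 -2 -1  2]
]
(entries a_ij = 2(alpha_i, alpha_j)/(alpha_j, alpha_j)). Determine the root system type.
The matrix has rank 4 with 2's on the diagonal. Reading the off-diagonal entries as Dynkin edges (a single edge where a_ij = a_ji = -1; a double or triple edge where a_ij * a_ji = 2 or 3), the diagram is a chain of 4 nodes with a double edge between the middle two (F_4). One simple-root ordering that puts it in standard form is (alpha_3, alpha_4, alpha_2, alpha_1). So the algebra is type F_4.

F_4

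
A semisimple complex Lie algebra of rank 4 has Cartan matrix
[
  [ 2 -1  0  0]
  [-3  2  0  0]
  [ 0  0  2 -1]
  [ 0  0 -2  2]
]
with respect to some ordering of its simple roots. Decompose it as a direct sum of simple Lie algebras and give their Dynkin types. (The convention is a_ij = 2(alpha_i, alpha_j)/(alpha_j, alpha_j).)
The diagram associated to this matrix has two connected components: the simple roots {alpha_3, alpha_4} form a chain of 2 nodes with a double edge at one end; the terminal node there is the unique short simple root (B_2), and {alpha_1, alpha_2} form two nodes joined by a triple edge (G_2). A semisimple Lie algebra decomposes uniquely as the direct sum of simple ideals, one per connected component of its Dynkin diagram, so g ≅ B_2 ⊕ G_2 (dimension 10 + 14 = 24).

B2 ⊕ G2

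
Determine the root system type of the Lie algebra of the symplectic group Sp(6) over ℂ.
C_3 (sp(6))

This is sp(6), which has dimension 6(6+1)/2 = 21 and rank 6/2 = 3. In the classification of classical Lie algebras, the symplectic algebra sp(2n) has type C_n; here n = 3, so the Dynkin diagram is a chain of 3 nodes with a double edge at one end; the terminal node there is the unique long simple root (C_3). Hence the type is C_3.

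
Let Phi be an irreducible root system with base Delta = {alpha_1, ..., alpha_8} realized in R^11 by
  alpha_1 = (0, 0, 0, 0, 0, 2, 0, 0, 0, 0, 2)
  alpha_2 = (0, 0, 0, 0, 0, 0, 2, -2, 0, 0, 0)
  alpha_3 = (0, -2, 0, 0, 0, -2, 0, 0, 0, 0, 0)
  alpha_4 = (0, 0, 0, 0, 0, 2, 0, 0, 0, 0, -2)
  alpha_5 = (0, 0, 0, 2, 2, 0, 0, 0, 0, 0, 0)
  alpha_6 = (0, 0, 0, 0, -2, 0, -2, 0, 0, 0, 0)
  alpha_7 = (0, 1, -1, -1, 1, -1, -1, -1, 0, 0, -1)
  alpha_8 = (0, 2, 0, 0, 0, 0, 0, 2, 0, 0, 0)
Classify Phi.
Compute the Cartan integers a_ij = 2(alpha_i, alpha_j)/(alpha_j, alpha_j); the resulting 8x8 Cartan matrix is
[[2, 0, -1, 0, 0, 0, -1, 0], [0, 2, 0, 0, 0, -1, 0, -1], [-1, 0, 2, -1, 0, 0, 0, -1], [0, 0, -1, 2, 0, 0, 0, 0], [0, 0, 0, 0, 2, -1, 0, 0], [0, -1, 0, 0, -1, 2, 0, 0], [-1, 0, 0, 0, 0, 0, 2, 0], [0, -1, -1, 0, 0, 0, 0, 2]].
All simple roots have the same length, so the diagram is simply laced. The associated Dynkin diagram is a chain of 7 nodes with one extra node attached to the third node from one end (E_8), so the type is E_8.

E_8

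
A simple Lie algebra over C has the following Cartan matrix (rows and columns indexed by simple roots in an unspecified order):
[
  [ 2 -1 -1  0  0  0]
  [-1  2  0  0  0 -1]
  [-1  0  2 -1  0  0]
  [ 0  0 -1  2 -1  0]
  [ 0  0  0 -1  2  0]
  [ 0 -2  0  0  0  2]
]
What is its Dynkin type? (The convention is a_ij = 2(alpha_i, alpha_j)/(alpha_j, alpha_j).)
The matrix has rank 6 with 2's on the diagonal. Reading the off-diagonal entries as Dynkin edges (a single edge where a_ij = a_ji = -1; a double or triple edge where a_ij * a_ji = 2 or 3), the diagram is a chain of 6 nodes with a double edge at one end; the terminal node there is the unique long simple root (C_6). One simple-root ordering that puts it in standard form is (alpha_5, alpha_4, alpha_3, alpha_1, alpha_2, alpha_6). So the algebra is type C_6, i.e. sp(12).

C_6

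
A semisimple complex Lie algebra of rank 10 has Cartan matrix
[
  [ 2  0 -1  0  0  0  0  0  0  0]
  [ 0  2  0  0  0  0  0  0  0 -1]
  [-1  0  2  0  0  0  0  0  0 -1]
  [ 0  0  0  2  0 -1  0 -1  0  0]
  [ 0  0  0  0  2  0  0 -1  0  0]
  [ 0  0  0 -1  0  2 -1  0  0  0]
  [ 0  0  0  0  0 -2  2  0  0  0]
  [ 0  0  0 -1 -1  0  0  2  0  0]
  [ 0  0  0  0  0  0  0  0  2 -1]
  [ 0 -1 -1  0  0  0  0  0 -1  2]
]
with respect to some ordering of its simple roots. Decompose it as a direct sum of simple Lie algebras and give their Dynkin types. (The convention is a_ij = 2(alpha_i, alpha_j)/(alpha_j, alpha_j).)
The diagram associated to this matrix has two connected components: the simple roots {alpha_4, alpha_5, alpha_6, alpha_7, alpha_8} form a chain of 5 nodes with a double edge at one end; the terminal node there is the unique long simple root (C_5), and {alpha_1, alpha_2, alpha_3, alpha_9, alpha_10} form a chain of 3 nodes with a fork of two nodes at one end (D_5). A semisimple Lie algebra decomposes uniquely as the direct sum of simple ideals, one per connected component of its Dynkin diagram, so g ≅ C_5 ⊕ D_5 (dimension 55 + 45 = 100).

C5 ⊕ D5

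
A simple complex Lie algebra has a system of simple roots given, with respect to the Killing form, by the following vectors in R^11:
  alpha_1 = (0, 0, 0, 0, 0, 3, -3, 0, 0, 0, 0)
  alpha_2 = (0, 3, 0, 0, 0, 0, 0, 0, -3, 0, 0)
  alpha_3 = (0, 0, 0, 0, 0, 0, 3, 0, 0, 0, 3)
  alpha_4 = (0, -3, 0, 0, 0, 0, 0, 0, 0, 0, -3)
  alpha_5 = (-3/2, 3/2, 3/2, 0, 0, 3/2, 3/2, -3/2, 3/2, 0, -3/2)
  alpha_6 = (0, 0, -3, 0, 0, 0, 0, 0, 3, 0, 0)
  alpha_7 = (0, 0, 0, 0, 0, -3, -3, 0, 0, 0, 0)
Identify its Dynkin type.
E_7

Compute the Cartan integers a_ij = 2(alpha_i, alpha_j)/(alpha_j, alpha_j); the resulting 7x7 Cartan matrix is
[[2, 0, -1, 0, 0, 0, 0], [0, 2, 0, -1, 0, -1, 0], [-1, 0, 2, -1, 0, 0, -1], [0, -1, -1, 2, 0, 0, 0], [0, 0, 0, 0, 2, 0, -1], [0, -1, 0, 0, 0, 2, 0], [0, 0, -1, 0, -1, 0, 2]].
All simple roots have the same length, so the diagram is simply laced. The associated Dynkin diagram is a chain of 6 nodes with one extra node attached to the third node from one end (E_7), so the type is E_7.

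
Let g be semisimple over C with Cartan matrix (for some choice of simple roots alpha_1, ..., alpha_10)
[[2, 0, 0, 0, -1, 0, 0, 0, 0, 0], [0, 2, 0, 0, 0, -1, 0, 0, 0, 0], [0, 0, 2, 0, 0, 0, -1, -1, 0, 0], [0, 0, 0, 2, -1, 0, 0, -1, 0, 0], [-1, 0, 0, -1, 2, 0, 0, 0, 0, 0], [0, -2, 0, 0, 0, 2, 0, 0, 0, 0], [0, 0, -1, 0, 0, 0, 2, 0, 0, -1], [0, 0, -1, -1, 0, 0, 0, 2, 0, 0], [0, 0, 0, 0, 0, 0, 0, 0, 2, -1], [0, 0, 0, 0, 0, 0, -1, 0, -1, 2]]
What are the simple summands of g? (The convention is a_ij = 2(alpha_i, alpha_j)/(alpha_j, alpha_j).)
A_8 ⊕ B_2

The diagram associated to this matrix has two connected components: the simple roots {alpha_1, alpha_3, alpha_4, alpha_5, alpha_7, alpha_8, alpha_9, alpha_10} form a chain of 8 nodes with single edges (A_8), and {alpha_2, alpha_6} form a chain of 2 nodes with a double edge at one end; the terminal node there is the unique short simple root (B_2). A semisimple Lie algebra decomposes uniquely as the direct sum of simple ideals, one per connected component of its Dynkin diagram, so g ≅ A_8 ⊕ B_2 (dimension 80 + 10 = 90).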